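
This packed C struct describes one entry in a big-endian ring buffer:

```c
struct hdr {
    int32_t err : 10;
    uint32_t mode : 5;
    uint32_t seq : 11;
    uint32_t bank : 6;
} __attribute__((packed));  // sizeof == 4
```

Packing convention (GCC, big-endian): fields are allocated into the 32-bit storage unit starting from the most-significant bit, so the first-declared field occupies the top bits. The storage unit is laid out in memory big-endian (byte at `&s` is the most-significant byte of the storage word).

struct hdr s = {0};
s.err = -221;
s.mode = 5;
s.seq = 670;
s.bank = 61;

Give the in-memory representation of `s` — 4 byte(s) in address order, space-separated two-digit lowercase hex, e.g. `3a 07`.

err (10b) val=-221 bits=0x323 at bit 22: 0xc8c00000
mode (5b) val=5 bits=0x5 at bit 17: 0xc8ca0000
seq (11b) val=670 bits=0x29e at bit 6: 0xc8caa780
bank (6b) val=61 bits=0x3d at bit 0: 0xc8caa7bd
word = 0xc8caa7bd → big-endian bytes:
  [0]=0xc8  [1]=0xca  [2]=0xa7  [3]=0xbd

c8 ca a7 bd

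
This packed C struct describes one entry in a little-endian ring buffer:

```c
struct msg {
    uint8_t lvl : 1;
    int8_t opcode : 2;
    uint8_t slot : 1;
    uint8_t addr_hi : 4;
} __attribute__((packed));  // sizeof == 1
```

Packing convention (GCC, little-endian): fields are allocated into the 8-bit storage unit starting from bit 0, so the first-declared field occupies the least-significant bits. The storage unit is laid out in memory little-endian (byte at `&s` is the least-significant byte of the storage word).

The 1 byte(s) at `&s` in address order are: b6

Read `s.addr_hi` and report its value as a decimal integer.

[0]=0xb6 (little-endian) → word 0xb6
lvl:1 @ bit 0 → (0xb6>>0)&0x1 = 0x0
opcode:2 @ bit 1 → (0xb6>>1)&0x3 = 0x3
slot:1 @ bit 3 → (0xb6>>3)&0x1 = 0x0
addr_hi:4 @ bit 4 → (0xb6>>4)&0xf = 0xb  ←

11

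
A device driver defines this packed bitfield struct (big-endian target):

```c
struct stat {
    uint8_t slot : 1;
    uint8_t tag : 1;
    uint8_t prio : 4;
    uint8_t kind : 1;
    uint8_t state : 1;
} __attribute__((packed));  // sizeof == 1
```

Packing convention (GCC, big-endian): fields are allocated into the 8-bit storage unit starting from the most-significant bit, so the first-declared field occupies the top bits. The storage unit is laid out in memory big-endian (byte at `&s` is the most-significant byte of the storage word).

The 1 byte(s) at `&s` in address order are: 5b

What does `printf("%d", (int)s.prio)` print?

6

[0]=0x5b (big-endian) → word 0x5b
slot [7+:1] = (word>>7) & 0x1 = 0
tag [6+:1] = (word>>6) & 0x1 = 1
prio [2+:4] = (word>>2) & 0xf = 6  ←
kind [1+:1] = (word>>1) & 0x1 = 1
state [0+:1] = (word>>0) & 0x1 = 1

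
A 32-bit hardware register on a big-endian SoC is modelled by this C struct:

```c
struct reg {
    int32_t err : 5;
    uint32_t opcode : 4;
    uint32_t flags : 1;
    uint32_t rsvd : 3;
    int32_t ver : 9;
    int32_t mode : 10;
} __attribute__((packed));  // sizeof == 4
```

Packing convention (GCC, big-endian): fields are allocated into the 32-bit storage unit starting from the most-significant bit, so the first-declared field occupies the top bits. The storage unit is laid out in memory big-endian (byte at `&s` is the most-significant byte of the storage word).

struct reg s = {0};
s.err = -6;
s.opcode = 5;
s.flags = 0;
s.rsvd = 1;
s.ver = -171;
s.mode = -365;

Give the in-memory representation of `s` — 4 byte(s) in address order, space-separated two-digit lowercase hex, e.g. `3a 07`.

err:5 = -6 → 0x1a << 27 → word 0xd0000000
opcode:4 = 5 → 0x5 << 23 → word 0xd2800000
flags:1 = 0 → 0x0 << 22 → word 0xd2800000
rsvd:3 = 1 → 0x1 << 19 → word 0xd2880000
ver:9 = -171 → 0x155 << 10 → word 0xd28d5400
mode:10 = -365 → 0x293 << 0 → word 0xd28d5693
word = 0xd28d5693 → big-endian bytes:
  [0]=0xd2  [1]=0x8d  [2]=0x56  [3]=0x93

d2 8d 56 93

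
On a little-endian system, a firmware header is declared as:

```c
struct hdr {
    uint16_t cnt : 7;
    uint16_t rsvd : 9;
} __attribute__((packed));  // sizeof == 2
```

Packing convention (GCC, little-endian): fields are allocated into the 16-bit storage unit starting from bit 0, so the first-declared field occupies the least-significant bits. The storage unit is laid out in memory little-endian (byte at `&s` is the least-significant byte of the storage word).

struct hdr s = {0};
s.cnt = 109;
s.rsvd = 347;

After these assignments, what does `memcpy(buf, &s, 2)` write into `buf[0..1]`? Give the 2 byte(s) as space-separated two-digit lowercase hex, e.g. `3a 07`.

[0+:7] cnt=109 & 0x7f = 0x6d; word=0x006d
[7+:9] rsvd=347 & 0x1ff = 0x15b; word=0xaded
word = 0xaded → little-endian bytes:
  [0]=0xed  [1]=0xad

ed ad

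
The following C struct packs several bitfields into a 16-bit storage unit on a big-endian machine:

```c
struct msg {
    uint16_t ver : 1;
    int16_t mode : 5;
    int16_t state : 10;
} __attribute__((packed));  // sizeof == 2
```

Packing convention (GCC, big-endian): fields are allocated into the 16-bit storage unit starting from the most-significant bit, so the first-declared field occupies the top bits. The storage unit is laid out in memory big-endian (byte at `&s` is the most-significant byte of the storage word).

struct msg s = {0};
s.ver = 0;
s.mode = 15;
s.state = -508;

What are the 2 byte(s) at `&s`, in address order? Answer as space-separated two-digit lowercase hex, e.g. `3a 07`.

[15+:1] ver=0 & 0x1 = 0x0; word=0x0000
[10+:5] mode=15 & 0x1f = 0xf; word=0x3c00
[0+:10] state=-508 & 0x3ff = 0x204; word=0x3e04
word = 0x3e04 → big-endian bytes:
  [0]=0x3e  [1]=0x04

3e 04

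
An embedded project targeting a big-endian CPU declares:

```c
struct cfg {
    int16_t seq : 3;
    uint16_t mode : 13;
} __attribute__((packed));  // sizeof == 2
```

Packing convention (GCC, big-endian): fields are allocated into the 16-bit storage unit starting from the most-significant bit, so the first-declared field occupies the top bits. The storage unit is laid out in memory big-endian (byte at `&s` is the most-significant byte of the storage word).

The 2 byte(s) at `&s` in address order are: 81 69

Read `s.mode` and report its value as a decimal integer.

[0]=0x81 [1]=0x69 (big-endian) → word 0x8169
seq [13+:3] = (word>>13) & 0x7 = 4
mode [0+:13] = (word>>0) & 0x1fff = 361  ←

361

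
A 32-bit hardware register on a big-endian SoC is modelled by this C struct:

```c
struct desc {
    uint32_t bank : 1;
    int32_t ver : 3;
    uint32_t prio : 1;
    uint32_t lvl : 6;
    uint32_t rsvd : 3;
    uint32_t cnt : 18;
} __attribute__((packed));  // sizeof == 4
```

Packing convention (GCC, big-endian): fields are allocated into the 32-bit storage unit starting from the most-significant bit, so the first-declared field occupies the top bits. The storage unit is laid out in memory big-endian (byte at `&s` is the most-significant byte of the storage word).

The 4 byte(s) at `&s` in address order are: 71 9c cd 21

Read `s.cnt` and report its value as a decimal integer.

52513

[0]=0x71 [1]=0x9c [2]=0xcd [3]=0x21 (big-endian) → word 0x719ccd21
bank [31+:1] = (word>>31) & 0x1 = 0
ver [28+:3] = (word>>28) & 0x7 = 7
prio [27+:1] = (word>>27) & 0x1 = 0
lvl [21+:6] = (word>>21) & 0x3f = 12
rsvd [18+:3] = (word>>18) & 0x7 = 7
cnt [0+:18] = (word>>0) & 0x3ffff = 52513  ←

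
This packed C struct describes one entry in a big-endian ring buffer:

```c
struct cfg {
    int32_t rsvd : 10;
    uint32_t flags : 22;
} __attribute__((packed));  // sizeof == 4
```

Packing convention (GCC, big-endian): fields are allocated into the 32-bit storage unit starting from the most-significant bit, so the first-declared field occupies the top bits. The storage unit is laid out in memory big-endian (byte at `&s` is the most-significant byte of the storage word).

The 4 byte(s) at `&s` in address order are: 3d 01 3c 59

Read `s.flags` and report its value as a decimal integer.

[0]=0x3d [1]=0x01 [2]=0x3c [3]=0x59 (big-endian) → word 0x3d013c59
rsvd:10 @ bit 22 → (0x3d013c59>>22)&0x3ff = 0xf4
flags:22 @ bit 0 → (0x3d013c59>>0)&0x3fffff = 0x13c59  ←

80985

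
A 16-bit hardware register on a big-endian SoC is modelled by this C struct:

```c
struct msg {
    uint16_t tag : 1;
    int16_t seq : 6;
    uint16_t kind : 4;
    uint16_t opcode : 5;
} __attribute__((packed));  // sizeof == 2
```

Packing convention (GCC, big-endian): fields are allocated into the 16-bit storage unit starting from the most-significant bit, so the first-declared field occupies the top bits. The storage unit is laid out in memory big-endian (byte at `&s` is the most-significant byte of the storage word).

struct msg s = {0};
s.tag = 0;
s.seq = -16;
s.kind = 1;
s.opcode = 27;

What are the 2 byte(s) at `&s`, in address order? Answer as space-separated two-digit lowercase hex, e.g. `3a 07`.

60 3b

tag (1b) val=0 bits=0x0 at bit 15: 0x0000
seq (6b) val=-16 bits=0x30 at bit 9: 0x6000
kind (4b) val=1 bits=0x1 at bit 5: 0x6020
opcode (5b) val=27 bits=0x1b at bit 0: 0x603b
word = 0x603b → big-endian bytes:
  [0]=0x60  [1]=0x3b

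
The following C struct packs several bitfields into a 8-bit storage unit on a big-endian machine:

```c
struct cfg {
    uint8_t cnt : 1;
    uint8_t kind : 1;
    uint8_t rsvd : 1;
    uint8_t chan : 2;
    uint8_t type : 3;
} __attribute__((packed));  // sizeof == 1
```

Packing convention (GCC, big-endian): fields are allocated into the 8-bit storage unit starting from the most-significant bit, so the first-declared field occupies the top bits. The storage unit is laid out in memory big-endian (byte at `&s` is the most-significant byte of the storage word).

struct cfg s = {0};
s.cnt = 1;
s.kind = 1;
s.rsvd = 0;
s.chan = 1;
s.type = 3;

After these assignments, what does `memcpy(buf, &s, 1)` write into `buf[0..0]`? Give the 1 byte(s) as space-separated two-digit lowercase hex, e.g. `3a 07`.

cnt:1 = 1 → 0x1 << 7 → word 0x80
kind:1 = 1 → 0x1 << 6 → word 0xc0
rsvd:1 = 0 → 0x0 << 5 → word 0xc0
chan:2 = 1 → 0x1 << 3 → word 0xc8
type:3 = 3 → 0x3 << 0 → word 0xcb
word = 0xcb → big-endian bytes:
  [0]=0xcb

cb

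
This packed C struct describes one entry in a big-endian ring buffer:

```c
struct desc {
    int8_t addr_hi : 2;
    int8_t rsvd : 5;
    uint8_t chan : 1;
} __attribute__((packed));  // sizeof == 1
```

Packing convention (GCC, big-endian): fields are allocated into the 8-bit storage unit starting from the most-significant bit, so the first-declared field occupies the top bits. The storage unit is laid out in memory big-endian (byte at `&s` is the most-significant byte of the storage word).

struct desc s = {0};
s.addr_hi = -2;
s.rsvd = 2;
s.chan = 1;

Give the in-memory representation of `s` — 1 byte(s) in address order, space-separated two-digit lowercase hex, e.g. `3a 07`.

[6+:2] addr_hi=-2 & 0x3 = 0x2; word=0x80
[1+:5] rsvd=2 & 0x1f = 0x2; word=0x84
[0+:1] chan=1 & 0x1 = 0x1; word=0x85
word = 0x85 → big-endian bytes:
  [0]=0x85

85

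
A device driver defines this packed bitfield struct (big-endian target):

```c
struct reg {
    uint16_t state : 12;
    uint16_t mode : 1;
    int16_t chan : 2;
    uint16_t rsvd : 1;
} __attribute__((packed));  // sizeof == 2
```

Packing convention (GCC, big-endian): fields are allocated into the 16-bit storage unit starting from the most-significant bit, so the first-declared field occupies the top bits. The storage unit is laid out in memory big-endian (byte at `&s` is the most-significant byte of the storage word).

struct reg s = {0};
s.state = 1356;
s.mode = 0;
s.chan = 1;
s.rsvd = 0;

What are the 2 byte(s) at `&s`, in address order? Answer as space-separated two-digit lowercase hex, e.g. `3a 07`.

state:12 = 1356 → 0x54c << 4 → word 0x54c0
mode:1 = 0 → 0x0 << 3 → word 0x54c0
chan:2 = 1 → 0x1 << 1 → word 0x54c2
rsvd:1 = 0 → 0x0 << 0 → word 0x54c2
word = 0x54c2 → big-endian bytes:
  [0]=0x54  [1]=0xc2

54 c2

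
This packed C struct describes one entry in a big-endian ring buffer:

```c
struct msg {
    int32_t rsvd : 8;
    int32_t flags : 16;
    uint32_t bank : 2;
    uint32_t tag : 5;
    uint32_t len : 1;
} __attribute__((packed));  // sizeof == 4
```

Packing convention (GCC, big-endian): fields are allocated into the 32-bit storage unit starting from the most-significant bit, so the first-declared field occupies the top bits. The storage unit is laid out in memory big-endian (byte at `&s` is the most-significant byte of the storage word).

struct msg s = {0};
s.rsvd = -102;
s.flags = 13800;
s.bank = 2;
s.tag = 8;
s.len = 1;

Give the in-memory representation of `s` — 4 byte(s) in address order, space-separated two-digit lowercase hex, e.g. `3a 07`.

9a 35 e8 91

[24+:8] rsvd=-102 & 0xff = 0x9a; word=0x9a000000
[8+:16] flags=13800 & 0xffff = 0x35e8; word=0x9a35e800
[6+:2] bank=2 & 0x3 = 0x2; word=0x9a35e880
[1+:5] tag=8 & 0x1f = 0x8; word=0x9a35e890
[0+:1] len=1 & 0x1 = 0x1; word=0x9a35e891
word = 0x9a35e891 → big-endian bytes:
  [0]=0x9a  [1]=0x35  [2]=0xe8  [3]=0x91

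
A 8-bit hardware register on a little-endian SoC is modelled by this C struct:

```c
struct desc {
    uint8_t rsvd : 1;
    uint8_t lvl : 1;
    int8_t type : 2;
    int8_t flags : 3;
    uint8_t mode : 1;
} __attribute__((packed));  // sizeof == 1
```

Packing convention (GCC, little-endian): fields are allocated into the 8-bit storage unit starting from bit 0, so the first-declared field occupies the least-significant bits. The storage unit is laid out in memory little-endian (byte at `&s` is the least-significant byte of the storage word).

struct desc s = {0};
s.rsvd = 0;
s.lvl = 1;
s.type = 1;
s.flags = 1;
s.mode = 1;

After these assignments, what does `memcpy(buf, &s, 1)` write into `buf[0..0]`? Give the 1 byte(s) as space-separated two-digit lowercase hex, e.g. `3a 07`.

rsvd (1b) val=0 bits=0x0 at bit 0: 0x00
lvl (1b) val=1 bits=0x1 at bit 1: 0x02
type (2b) val=1 bits=0x1 at bit 2: 0x06
flags (3b) val=1 bits=0x1 at bit 4: 0x16
mode (1b) val=1 bits=0x1 at bit 7: 0x96
word = 0x96 → little-endian bytes:
  [0]=0x96

96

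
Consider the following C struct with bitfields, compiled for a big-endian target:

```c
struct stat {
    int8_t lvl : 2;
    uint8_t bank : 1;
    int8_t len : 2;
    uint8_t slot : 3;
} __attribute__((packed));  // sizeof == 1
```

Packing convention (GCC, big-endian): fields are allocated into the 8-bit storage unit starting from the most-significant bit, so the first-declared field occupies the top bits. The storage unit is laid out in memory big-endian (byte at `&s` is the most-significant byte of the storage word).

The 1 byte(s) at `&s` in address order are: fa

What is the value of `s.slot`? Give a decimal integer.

[0]=0xfa (big-endian) → word 0xfa
lvl [6+:2] = (word>>6) & 0x3 = 3
bank [5+:1] = (word>>5) & 0x1 = 1
len [3+:2] = (word>>3) & 0x3 = 3
slot [0+:3] = (word>>0) & 0x7 = 2  ←

2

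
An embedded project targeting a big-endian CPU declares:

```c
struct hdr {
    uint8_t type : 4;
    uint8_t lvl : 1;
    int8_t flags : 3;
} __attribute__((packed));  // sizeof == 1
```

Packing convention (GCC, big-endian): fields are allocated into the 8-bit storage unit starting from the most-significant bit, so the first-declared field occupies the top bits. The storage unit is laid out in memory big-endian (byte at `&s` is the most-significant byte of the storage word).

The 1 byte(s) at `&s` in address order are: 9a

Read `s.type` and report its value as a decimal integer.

9

[0]=0x9a (big-endian) → word 0x9a
type [4+:4] = (word>>4) & 0xf = 9  ←
lvl [3+:1] = (word>>3) & 0x1 = 1
flags [0+:3] = (word>>0) & 0x7 = 2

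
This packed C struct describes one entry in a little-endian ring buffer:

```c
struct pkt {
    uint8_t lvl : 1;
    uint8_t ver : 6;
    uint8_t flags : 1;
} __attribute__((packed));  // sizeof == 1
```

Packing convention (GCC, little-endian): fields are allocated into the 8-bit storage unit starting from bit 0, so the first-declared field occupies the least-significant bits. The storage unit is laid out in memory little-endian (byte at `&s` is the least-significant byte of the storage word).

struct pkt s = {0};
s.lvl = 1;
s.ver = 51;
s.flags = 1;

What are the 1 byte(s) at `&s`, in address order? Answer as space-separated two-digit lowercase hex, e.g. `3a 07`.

e7

lvl:1 = 1 → 0x1 << 0 → word 0x01
ver:6 = 51 → 0x33 << 1 → word 0x67
flags:1 = 1 → 0x1 << 7 → word 0xe7
word = 0xe7 → little-endian bytes:
  [0]=0xe7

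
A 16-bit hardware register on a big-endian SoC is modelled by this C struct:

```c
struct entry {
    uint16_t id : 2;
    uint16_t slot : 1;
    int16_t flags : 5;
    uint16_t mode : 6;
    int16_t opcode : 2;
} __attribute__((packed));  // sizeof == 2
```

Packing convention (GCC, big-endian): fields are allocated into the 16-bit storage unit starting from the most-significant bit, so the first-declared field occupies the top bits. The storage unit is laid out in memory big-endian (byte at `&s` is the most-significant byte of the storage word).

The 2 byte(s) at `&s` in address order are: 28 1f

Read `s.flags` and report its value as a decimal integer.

8

[0]=0x28 [1]=0x1f (big-endian) → word 0x281f
id [14+:2] = (word>>14) & 0x3 = 0
slot [13+:1] = (word>>13) & 0x1 = 1
flags [8+:5] = (word>>8) & 0x1f = 8  ←
mode [2+:6] = (word>>2) & 0x3f = 7
opcode [0+:2] = (word>>0) & 0x3 = 3
flags signed 5b, MSB=0: value = 8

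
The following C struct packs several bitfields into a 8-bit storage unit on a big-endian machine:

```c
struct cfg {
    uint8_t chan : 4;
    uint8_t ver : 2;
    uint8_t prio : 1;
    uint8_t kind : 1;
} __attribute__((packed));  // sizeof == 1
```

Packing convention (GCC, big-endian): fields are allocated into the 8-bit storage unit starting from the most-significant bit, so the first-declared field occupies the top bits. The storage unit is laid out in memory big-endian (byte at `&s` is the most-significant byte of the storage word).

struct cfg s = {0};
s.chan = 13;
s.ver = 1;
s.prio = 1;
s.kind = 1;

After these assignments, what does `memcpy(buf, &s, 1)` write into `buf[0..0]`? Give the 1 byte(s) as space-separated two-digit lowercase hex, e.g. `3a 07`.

d7

[4+:4] chan=13 & 0xf = 0xd; word=0xd0
[2+:2] ver=1 & 0x3 = 0x1; word=0xd4
[1+:1] prio=1 & 0x1 = 0x1; word=0xd6
[0+:1] kind=1 & 0x1 = 0x1; word=0xd7
word = 0xd7 → big-endian bytes:
  [0]=0xd7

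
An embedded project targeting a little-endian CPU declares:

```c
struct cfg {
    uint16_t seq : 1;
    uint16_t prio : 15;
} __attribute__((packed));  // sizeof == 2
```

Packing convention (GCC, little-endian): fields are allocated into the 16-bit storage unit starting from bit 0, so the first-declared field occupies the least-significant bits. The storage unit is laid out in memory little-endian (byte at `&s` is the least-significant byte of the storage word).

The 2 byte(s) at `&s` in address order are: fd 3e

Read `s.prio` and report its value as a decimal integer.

8062

[0]=0xfd [1]=0x3e (little-endian) → word 0x3efd
seq [0+:1] = (word>>0) & 0x1 = 1
prio [1+:15] = (word>>1) & 0x7fff = 8062  ←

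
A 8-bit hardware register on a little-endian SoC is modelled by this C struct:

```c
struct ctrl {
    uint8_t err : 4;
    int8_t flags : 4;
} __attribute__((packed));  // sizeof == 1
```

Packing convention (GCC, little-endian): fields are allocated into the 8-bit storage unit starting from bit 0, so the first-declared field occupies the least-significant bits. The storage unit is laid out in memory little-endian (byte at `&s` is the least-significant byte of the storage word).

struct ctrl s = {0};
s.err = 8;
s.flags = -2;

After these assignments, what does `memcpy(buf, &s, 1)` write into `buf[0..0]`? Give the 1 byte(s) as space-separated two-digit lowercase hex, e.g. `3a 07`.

err:4 = 8 → 0x8 << 0 → word 0x08
flags:4 = -2 → 0xe << 4 → word 0xe8
word = 0xe8 → little-endian bytes:
  [0]=0xe8

e8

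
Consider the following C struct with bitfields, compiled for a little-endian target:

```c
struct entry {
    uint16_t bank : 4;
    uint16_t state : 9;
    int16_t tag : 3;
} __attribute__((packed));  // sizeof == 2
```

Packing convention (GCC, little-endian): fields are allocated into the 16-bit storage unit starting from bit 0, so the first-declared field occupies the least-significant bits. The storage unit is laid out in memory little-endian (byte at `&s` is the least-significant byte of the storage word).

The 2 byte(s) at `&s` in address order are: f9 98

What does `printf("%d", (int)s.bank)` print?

[0]=0xf9 [1]=0x98 (little-endian) → word 0x98f9
bank [0+:4] = (word>>0) & 0xf = 9  ←
state [4+:9] = (word>>4) & 0x1ff = 399
tag [13+:3] = (word>>13) & 0x7 = 4

9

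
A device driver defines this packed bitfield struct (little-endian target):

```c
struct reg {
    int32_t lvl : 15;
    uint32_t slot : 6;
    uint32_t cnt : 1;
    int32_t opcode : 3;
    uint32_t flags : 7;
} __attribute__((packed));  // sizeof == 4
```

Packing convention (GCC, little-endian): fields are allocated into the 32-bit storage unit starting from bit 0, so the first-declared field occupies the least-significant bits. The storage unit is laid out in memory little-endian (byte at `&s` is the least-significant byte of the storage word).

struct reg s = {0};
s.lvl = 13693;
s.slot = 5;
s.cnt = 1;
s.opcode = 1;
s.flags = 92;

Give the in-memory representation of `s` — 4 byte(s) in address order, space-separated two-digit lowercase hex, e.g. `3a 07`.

7d b5 62 b8

lvl:15 = 13693 → 0x357d << 0 → word 0x0000357d
slot:6 = 5 → 0x5 << 15 → word 0x0002b57d
cnt:1 = 1 → 0x1 << 21 → word 0x0022b57d
opcode:3 = 1 → 0x1 << 22 → word 0x0062b57d
flags:7 = 92 → 0x5c << 25 → word 0xb862b57d
word = 0xb862b57d → little-endian bytes:
  [0]=0x7d  [1]=0xb5  [2]=0x62  [3]=0xb8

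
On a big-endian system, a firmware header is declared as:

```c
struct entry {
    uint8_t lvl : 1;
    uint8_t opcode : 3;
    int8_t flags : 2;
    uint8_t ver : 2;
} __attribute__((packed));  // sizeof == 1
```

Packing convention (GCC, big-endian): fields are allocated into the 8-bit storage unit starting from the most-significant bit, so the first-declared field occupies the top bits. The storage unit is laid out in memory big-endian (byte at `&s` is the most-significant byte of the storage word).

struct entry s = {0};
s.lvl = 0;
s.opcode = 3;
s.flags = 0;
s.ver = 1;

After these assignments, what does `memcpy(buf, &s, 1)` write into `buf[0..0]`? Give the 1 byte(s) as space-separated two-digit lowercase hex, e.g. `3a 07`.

31

lvl:1 = 0 → 0x0 << 7 → word 0x00
opcode:3 = 3 → 0x3 << 4 → word 0x30
flags:2 = 0 → 0x0 << 2 → word 0x30
ver:2 = 1 → 0x1 << 0 → word 0x31
word = 0x31 → big-endian bytes:
  [0]=0x31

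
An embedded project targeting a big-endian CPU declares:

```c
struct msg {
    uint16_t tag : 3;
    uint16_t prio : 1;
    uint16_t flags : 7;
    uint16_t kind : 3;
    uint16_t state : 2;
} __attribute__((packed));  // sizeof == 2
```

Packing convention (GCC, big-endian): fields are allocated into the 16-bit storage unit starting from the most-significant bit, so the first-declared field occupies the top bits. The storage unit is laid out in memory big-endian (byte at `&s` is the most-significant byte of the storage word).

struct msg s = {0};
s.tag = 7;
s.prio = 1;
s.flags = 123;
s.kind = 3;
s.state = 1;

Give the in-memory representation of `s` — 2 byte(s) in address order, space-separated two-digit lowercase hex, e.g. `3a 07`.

tag (3b) val=7 bits=0x7 at bit 13: 0xe000
prio (1b) val=1 bits=0x1 at bit 12: 0xf000
flags (7b) val=123 bits=0x7b at bit 5: 0xff60
kind (3b) val=3 bits=0x3 at bit 2: 0xff6c
state (2b) val=1 bits=0x1 at bit 0: 0xff6d
word = 0xff6d → big-endian bytes:
  [0]=0xff  [1]=0x6d

ff 6d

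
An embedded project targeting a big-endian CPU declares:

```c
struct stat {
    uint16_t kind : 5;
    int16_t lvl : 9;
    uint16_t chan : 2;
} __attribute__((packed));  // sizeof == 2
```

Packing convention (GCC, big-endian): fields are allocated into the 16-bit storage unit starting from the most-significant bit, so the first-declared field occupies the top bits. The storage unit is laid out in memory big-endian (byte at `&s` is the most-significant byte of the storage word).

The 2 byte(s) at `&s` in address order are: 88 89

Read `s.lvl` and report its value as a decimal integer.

[0]=0x88 [1]=0x89 (big-endian) → word 0x8889
kind [11+:5] = (word>>11) & 0x1f = 17
lvl [2+:9] = (word>>2) & 0x1ff = 34  ←
chan [0+:2] = (word>>0) & 0x3 = 1
lvl signed 9b, MSB=0: value = 34

34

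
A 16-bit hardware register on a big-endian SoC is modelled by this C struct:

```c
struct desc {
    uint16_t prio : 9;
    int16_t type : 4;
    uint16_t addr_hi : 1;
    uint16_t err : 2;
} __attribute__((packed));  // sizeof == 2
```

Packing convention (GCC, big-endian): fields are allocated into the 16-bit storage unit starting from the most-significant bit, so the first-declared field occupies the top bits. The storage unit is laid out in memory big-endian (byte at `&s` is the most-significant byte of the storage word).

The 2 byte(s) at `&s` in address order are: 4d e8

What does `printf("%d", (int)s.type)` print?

-3

[0]=0x4d [1]=0xe8 (big-endian) → word 0x4de8
prio [7+:9] = (word>>7) & 0x1ff = 155
type [3+:4] = (word>>3) & 0xf = 13  ←
addr_hi [2+:1] = (word>>2) & 0x1 = 0
err [0+:2] = (word>>0) & 0x3 = 0
type signed 4b, MSB=1: 13 - 16 = -3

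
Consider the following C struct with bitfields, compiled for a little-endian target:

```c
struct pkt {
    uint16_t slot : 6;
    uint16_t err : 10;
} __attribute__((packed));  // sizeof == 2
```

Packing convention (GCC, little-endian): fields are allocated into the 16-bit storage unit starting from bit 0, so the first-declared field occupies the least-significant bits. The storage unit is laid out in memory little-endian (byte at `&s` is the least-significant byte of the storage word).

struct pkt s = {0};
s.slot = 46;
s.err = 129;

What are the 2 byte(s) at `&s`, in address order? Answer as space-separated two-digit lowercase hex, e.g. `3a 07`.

slot:6 = 46 → 0x2e << 0 → word 0x002e
err:10 = 129 → 0x81 << 6 → word 0x206e
word = 0x206e → little-endian bytes:
  [0]=0x6e  [1]=0x20

6e 20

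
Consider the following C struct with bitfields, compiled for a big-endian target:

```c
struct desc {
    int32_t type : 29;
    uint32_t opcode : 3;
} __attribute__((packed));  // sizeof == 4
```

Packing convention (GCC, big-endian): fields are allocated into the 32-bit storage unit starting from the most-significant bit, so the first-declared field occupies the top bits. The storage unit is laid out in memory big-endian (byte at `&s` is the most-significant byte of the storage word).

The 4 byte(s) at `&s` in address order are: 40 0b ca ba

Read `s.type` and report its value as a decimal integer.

134314327

[0]=0x40 [1]=0x0b [2]=0xca [3]=0xba (big-endian) → word 0x400bcaba
type:29 @ bit 3 → (0x400bcaba>>3)&0x1fffffff = 0x8017957  ←
opcode:3 @ bit 0 → (0x400bcaba>>0)&0x7 = 0x2
type signed 29b, MSB=0: value = 134314327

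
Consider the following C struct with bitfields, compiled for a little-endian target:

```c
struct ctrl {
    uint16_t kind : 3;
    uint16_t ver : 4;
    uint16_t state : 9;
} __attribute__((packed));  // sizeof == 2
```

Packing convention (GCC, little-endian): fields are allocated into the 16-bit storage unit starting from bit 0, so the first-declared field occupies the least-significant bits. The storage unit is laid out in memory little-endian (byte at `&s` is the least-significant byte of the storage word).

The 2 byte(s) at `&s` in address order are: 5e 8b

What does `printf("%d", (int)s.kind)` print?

6

[0]=0x5e [1]=0x8b (little-endian) → word 0x8b5e
kind:3 @ bit 0 → (0x8b5e>>0)&0x7 = 0x6  ←
ver:4 @ bit 3 → (0x8b5e>>3)&0xf = 0xb
state:9 @ bit 7 → (0x8b5e>>7)&0x1ff = 0x116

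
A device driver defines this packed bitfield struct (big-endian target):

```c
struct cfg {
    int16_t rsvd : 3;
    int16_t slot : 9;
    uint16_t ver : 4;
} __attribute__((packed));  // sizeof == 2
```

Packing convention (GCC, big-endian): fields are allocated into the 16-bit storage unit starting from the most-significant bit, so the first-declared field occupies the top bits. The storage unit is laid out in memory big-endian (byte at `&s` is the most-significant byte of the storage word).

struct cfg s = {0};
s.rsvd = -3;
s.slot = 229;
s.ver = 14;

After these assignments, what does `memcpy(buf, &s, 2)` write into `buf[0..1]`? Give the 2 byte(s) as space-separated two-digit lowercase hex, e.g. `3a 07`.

ae 5e

rsvd (3b) val=-3 bits=0x5 at bit 13: 0xa000
slot (9b) val=229 bits=0xe5 at bit 4: 0xae50
ver (4b) val=14 bits=0xe at bit 0: 0xae5e
word = 0xae5e → big-endian bytes:
  [0]=0xae  [1]=0x5e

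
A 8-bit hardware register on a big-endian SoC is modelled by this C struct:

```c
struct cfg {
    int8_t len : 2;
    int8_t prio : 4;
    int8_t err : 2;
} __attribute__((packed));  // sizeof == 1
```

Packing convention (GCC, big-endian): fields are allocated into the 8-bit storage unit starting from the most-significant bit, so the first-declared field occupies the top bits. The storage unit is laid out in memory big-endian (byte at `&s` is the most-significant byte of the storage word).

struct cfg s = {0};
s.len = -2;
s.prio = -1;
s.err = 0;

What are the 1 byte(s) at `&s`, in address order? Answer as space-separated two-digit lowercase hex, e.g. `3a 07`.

bc

len:2 = -2 → 0x2 << 6 → word 0x80
prio:4 = -1 → 0xf << 2 → word 0xbc
err:2 = 0 → 0x0 << 0 → word 0xbc
word = 0xbc → big-endian bytes:
  [0]=0xbc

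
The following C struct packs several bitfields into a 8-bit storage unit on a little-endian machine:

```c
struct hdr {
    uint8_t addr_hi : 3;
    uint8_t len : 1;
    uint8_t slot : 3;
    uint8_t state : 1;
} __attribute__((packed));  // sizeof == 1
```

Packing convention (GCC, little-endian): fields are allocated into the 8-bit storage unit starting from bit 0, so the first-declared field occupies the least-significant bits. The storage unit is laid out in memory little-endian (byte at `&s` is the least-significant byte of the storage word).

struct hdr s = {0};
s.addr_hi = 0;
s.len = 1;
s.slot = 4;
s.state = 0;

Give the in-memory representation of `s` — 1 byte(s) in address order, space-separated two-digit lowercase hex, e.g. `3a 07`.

addr_hi:3 = 0 → 0x0 << 0 → word 0x00
len:1 = 1 → 0x1 << 3 → word 0x08
slot:3 = 4 → 0x4 << 4 → word 0x48
state:1 = 0 → 0x0 << 7 → word 0x48
word = 0x48 → little-endian bytes:
  [0]=0x48

48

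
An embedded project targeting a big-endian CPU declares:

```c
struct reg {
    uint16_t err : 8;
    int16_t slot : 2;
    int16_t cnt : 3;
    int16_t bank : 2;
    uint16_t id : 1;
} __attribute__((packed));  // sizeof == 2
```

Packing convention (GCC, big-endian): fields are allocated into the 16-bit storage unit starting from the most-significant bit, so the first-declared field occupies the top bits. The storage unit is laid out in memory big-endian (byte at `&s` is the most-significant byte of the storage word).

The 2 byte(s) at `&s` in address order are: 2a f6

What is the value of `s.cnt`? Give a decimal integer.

[0]=0x2a [1]=0xf6 (big-endian) → word 0x2af6
err:8 @ bit 8 → (0x2af6>>8)&0xff = 0x2a
slot:2 @ bit 6 → (0x2af6>>6)&0x3 = 0x3
cnt:3 @ bit 3 → (0x2af6>>3)&0x7 = 0x6  ←
bank:2 @ bit 1 → (0x2af6>>1)&0x3 = 0x3
id:1 @ bit 0 → (0x2af6>>0)&0x1 = 0x0
cnt signed 3b, MSB=1: 6 - 8 = -2

-2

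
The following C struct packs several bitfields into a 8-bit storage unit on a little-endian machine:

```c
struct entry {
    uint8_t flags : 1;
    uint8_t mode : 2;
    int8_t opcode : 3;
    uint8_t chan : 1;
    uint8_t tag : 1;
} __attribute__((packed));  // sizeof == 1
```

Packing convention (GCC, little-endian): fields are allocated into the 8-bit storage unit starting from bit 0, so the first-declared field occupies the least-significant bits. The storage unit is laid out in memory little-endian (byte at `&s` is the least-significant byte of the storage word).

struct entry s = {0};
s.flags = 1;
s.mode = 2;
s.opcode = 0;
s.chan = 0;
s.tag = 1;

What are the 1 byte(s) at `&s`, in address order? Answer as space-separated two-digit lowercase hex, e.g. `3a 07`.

85

flags:1 = 1 → 0x1 << 0 → word 0x01
mode:2 = 2 → 0x2 << 1 → word 0x05
opcode:3 = 0 → 0x0 << 3 → word 0x05
chan:1 = 0 → 0x0 << 6 → word 0x05
tag:1 = 1 → 0x1 << 7 → word 0x85
word = 0x85 → little-endian bytes:
  [0]=0x85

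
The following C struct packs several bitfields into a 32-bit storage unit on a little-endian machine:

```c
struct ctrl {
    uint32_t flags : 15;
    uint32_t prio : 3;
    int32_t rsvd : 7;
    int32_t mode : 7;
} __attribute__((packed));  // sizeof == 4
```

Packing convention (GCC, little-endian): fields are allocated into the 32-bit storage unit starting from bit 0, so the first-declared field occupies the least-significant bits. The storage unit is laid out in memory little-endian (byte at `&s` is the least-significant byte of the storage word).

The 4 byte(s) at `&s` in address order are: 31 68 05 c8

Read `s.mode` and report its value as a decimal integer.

-28

[0]=0x31 [1]=0x68 [2]=0x05 [3]=0xc8 (little-endian) → word 0xc8056831
flags:15 @ bit 0 → (0xc8056831>>0)&0x7fff = 0x6831
prio:3 @ bit 15 → (0xc8056831>>15)&0x7 = 0x2
rsvd:7 @ bit 18 → (0xc8056831>>18)&0x7f = 0x1
mode:7 @ bit 25 → (0xc8056831>>25)&0x7f = 0x64  ←
mode signed 7b, MSB=1: 100 - 128 = -28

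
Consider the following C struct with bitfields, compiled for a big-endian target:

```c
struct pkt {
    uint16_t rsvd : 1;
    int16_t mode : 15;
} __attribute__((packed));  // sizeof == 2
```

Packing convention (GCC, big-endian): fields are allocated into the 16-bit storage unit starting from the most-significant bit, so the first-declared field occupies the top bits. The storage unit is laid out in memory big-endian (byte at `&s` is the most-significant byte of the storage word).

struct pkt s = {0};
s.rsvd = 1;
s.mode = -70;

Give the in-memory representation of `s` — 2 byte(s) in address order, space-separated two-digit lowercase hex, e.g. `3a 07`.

ff ba

[15+:1] rsvd=1 & 0x1 = 0x1; word=0x8000
[0+:15] mode=-70 & 0x7fff = 0x7fba; word=0xffba
word = 0xffba → big-endian bytes:
  [0]=0xff  [1]=0xba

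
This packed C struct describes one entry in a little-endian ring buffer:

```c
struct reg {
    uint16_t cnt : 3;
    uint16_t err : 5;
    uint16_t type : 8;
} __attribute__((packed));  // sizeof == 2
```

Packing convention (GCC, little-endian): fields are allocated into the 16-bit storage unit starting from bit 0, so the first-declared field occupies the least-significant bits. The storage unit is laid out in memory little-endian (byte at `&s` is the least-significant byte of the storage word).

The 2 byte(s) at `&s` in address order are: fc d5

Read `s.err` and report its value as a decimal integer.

31

[0]=0xfc [1]=0xd5 (little-endian) → word 0xd5fc
cnt [0+:3] = (word>>0) & 0x7 = 4
err [3+:5] = (word>>3) & 0x1f = 31  ←
type [8+:8] = (word>>8) & 0xff = 213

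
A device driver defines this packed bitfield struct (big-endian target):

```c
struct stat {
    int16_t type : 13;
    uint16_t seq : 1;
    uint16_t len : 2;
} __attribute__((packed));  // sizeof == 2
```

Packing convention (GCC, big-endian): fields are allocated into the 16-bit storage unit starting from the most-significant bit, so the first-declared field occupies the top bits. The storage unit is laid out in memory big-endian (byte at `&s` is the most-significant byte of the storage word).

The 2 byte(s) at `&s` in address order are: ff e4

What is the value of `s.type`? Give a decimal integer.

[0]=0xff [1]=0xe4 (big-endian) → word 0xffe4
type [3+:13] = (word>>3) & 0x1fff = 8188  ←
seq [2+:1] = (word>>2) & 0x1 = 1
len [0+:2] = (word>>0) & 0x3 = 0
type signed 13b, MSB=1: 8188 - 8192 = -4

-4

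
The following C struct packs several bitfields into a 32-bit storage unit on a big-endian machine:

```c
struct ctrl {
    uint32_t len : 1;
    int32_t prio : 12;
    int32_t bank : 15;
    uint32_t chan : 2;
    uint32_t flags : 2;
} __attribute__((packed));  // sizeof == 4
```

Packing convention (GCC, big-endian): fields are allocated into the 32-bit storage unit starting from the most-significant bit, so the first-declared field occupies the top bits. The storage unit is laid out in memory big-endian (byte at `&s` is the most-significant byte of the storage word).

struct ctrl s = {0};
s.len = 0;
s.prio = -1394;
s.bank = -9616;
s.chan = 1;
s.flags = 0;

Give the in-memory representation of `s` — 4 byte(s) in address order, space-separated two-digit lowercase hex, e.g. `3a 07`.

54 75 a7 04

[31+:1] len=0 & 0x1 = 0x0; word=0x00000000
[19+:12] prio=-1394 & 0xfff = 0xa8e; word=0x54700000
[4+:15] bank=-9616 & 0x7fff = 0x5a70; word=0x5475a700
[2+:2] chan=1 & 0x3 = 0x1; word=0x5475a704
[0+:2] flags=0 & 0x3 = 0x0; word=0x5475a704
word = 0x5475a704 → big-endian bytes:
  [0]=0x54  [1]=0x75  [2]=0xa7  [3]=0x04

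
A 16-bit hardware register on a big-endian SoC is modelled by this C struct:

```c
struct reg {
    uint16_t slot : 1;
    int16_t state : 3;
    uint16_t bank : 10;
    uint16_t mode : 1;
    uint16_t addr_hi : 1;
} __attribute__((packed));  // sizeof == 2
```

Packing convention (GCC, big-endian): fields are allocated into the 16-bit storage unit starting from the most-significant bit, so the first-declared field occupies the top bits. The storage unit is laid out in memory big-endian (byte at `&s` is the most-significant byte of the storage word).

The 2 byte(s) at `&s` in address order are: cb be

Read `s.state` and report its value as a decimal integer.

-4

[0]=0xcb [1]=0xbe (big-endian) → word 0xcbbe
slot:1 @ bit 15 → (0xcbbe>>15)&0x1 = 0x1
state:3 @ bit 12 → (0xcbbe>>12)&0x7 = 0x4  ←
bank:10 @ bit 2 → (0xcbbe>>2)&0x3ff = 0x2ef
mode:1 @ bit 1 → (0xcbbe>>1)&0x1 = 0x1
addr_hi:1 @ bit 0 → (0xcbbe>>0)&0x1 = 0x0
state signed 3b, MSB=1: 4 - 8 = -4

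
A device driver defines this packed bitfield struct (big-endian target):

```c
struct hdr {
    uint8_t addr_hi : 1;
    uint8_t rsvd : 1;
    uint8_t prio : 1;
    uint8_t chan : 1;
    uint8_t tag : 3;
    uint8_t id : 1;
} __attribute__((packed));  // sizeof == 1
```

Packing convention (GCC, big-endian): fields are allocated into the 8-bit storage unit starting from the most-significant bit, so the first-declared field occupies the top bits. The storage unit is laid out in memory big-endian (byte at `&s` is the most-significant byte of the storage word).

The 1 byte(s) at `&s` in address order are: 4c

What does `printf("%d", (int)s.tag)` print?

6

[0]=0x4c (big-endian) → word 0x4c
addr_hi [7+:1] = (word>>7) & 0x1 = 0
rsvd [6+:1] = (word>>6) & 0x1 = 1
prio [5+:1] = (word>>5) & 0x1 = 0
chan [4+:1] = (word>>4) & 0x1 = 0
tag [1+:3] = (word>>1) & 0x7 = 6  ←
id [0+:1] = (word>>0) & 0x1 = 0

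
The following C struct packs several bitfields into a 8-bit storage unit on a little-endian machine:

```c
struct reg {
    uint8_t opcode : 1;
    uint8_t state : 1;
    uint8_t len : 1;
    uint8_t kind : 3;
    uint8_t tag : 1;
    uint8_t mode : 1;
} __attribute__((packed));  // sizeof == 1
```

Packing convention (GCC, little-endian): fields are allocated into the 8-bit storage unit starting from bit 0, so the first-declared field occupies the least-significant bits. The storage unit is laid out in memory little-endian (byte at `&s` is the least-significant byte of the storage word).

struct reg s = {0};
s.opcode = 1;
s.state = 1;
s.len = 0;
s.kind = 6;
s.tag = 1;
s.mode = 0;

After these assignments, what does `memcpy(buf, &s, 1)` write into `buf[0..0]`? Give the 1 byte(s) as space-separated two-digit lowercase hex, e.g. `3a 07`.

73

opcode:1 = 1 → 0x1 << 0 → word 0x01
state:1 = 1 → 0x1 << 1 → word 0x03
len:1 = 0 → 0x0 << 2 → word 0x03
kind:3 = 6 → 0x6 << 3 → word 0x33
tag:1 = 1 → 0x1 << 6 → word 0x73
mode:1 = 0 → 0x0 << 7 → word 0x73
word = 0x73 → little-endian bytes:
  [0]=0x73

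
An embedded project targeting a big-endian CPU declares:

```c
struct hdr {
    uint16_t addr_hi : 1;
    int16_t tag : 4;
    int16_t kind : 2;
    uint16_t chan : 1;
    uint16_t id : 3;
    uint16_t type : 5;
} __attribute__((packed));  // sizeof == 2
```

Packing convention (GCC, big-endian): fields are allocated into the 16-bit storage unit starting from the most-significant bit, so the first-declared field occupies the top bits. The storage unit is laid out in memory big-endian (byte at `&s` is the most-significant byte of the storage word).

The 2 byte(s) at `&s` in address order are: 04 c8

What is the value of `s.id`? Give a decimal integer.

[0]=0x04 [1]=0xc8 (big-endian) → word 0x04c8
addr_hi [15+:1] = (word>>15) & 0x1 = 0
tag [11+:4] = (word>>11) & 0xf = 0
kind [9+:2] = (word>>9) & 0x3 = 2
chan [8+:1] = (word>>8) & 0x1 = 0
id [5+:3] = (word>>5) & 0x7 = 6  ←
type [0+:5] = (word>>0) & 0x1f = 8

6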